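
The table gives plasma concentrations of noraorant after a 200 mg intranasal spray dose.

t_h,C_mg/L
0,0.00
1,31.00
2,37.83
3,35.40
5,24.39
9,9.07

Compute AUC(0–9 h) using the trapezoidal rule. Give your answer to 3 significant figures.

AUC = 213 mg/L·h

Trapezoidal AUC_0→9:
  [0→1]: (0.00+31.00)/2 × 1 = 15.5
  [1→2]: (31.00+37.83)/2 × 1 = 34.415
  [2→3]: (37.83+35.40)/2 × 1 = 36.615
  [3→5]: (35.40+24.39)/2 × 2 = 59.79
  [5→9]: (24.39+9.07)/2 × 4 = 66.92
  Sum = 213.24 mg/L·h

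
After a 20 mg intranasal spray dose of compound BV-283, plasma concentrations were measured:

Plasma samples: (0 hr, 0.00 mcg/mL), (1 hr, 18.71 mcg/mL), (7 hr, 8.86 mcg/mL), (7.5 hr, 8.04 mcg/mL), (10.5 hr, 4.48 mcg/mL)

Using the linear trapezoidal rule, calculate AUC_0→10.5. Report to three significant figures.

Trapezoidal AUC_0→10.5:
  [0→1]: (0.00+18.71)/2 × 1 = 9.355
  [1→7]: (18.71+8.86)/2 × 6 = 82.71
  [7→7.5]: (8.86+8.04)/2 × 0.5 = 4.225
  [7.5→10.5]: (8.04+4.48)/2 × 3 = 18.78
  Sum = 115.07 mcg/mL·hr

AUC = 115 mcg/mL·hr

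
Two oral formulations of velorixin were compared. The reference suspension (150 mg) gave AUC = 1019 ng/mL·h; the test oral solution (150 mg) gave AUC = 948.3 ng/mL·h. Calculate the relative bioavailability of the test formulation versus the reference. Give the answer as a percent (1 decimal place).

F_rel = (AUC_test/D_test) / (AUC_ref/D_ref)
      = (948.3/150) / (1019/150)
      = 6.322 / 6.79333 = 0.9306 = 93.06%

F_rel = 93.1%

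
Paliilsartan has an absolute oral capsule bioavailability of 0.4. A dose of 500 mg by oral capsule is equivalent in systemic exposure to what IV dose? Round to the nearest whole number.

D_iv = 200 mg

Systemic exposure from an extravascular dose = F × D_ev, so the equivalent IV dose is F × D_ev.
D_iv = F × D_ev = 0.4 × 500 = 200 mg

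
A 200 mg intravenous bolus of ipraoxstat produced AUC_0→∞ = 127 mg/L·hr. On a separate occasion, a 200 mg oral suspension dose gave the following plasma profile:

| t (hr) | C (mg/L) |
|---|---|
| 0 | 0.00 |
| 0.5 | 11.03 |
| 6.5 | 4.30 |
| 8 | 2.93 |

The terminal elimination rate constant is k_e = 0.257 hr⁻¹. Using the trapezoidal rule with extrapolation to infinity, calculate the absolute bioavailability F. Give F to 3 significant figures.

F = 0.516

Trapezoidal AUC_0→8 (oral suspension):
  [0→0.5]: (0.00+11.03)/2 × 0.5 = 2.7575
  [0.5→6.5]: (11.03+4.30)/2 × 6 = 45.99
  [6.5→8]: (4.30+2.93)/2 × 1.5 = 5.4225
  Sum = 54.17 mg/L·hr
Tail: C_last/k_e = 2.93/0.257 = 11.401
AUC_0→∞ (oral suspension) = 54.17 + 11.401 = 65.571 mg/L·hr
F = (AUC_ev/D_ev)/(AUC_iv/D_iv) = (65.571/200)/(127/200) = 0.327855/0.635 = 0.5163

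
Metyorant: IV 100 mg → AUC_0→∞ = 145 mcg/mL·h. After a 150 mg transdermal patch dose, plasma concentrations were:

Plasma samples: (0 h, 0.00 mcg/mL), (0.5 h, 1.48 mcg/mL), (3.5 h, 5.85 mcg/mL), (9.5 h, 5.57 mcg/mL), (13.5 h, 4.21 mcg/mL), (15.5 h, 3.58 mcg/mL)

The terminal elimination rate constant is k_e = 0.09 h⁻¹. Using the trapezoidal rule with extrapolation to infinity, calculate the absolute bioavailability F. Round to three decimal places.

Trapezoidal AUC_0→15.5 (transdermal patch):
  [0→0.5]: (0.00+1.48)/2 × 0.5 = 0.37
  [0.5→3.5]: (1.48+5.85)/2 × 3 = 10.995
  [3.5→9.5]: (5.85+5.57)/2 × 6 = 34.26
  [9.5→13.5]: (5.57+4.21)/2 × 4 = 19.56
  [13.5→15.5]: (4.21+3.58)/2 × 2 = 7.79
  Sum = 72.975 mcg/mL·h
Tail: C_last/k_e = 3.58/0.09 = 39.778
AUC_0→∞ (transdermal patch) = 72.975 + 39.778 = 112.753 mcg/mL·h
F = (AUC_ev/D_ev)/(AUC_iv/D_iv) = (112.753/150)/(145/100) = 0.751687/1.45 = 0.5184

F = 0.518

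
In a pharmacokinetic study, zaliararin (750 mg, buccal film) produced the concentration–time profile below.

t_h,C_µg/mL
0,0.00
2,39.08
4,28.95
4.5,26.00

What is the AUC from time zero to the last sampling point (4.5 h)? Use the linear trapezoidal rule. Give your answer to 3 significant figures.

Trapezoidal AUC_0→4.5:
  [0→2]: (0.00+39.08)/2 × 2 = 39.08
  [2→4]: (39.08+28.95)/2 × 2 = 68.03
  [4→4.5]: (28.95+26.00)/2 × 0.5 = 13.7375
  Sum = 120.8475 µg/mL·h

AUC = 121 µg/mL·h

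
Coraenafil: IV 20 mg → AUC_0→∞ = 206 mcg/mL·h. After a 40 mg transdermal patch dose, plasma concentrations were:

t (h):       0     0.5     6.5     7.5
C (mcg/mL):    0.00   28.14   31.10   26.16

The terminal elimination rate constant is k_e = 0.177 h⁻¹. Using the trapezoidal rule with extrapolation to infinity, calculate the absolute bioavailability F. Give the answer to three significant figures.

Trapezoidal AUC_0→7.5 (transdermal patch):
  [0→0.5]: (0.00+28.14)/2 × 0.5 = 7.035
  [0.5→6.5]: (28.14+31.10)/2 × 6 = 177.72
  [6.5→7.5]: (31.10+26.16)/2 × 1 = 28.63
  Sum = 213.385 mcg/mL·h
Tail: C_last/k_e = 26.16/0.177 = 147.797
AUC_0→∞ (transdermal patch) = 213.385 + 147.797 = 361.182 mcg/mL·h
F = (AUC_ev/D_ev)/(AUC_iv/D_iv) = (361.182/40)/(206/20) = 9.02955/10.3 = 0.8767

F = 0.877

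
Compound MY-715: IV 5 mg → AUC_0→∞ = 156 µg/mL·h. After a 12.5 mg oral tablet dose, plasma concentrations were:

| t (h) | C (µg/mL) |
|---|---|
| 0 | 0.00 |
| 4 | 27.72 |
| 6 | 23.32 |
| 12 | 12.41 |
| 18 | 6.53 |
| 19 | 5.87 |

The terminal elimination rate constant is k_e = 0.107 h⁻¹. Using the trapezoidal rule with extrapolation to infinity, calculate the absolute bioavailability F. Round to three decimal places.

F = 0.850

Trapezoidal AUC_0→19 (oral tablet):
  [0→4]: (0.00+27.72)/2 × 4 = 55.44
  [4→6]: (27.72+23.32)/2 × 2 = 51.04
  [6→12]: (23.32+12.41)/2 × 6 = 107.19
  [12→18]: (12.41+6.53)/2 × 6 = 56.82
  [18→19]: (6.53+5.87)/2 × 1 = 6.2
  Sum = 276.69 µg/mL·h
Tail: C_last/k_e = 5.87/0.107 = 54.860
AUC_0→∞ (oral tablet) = 276.69 + 54.860 = 331.55 µg/mL·h
F = (AUC_ev/D_ev)/(AUC_iv/D_iv) = (331.55/12.5)/(156/5) = 26.524/31.2 = 0.8501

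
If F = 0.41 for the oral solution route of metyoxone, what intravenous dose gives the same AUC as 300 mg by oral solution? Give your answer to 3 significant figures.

D_iv = 123 mg

Systemic exposure from an extravascular dose = F × D_ev, so the equivalent IV dose is F × D_ev.
D_iv = F × D_ev = 0.41 × 300 = 123 mg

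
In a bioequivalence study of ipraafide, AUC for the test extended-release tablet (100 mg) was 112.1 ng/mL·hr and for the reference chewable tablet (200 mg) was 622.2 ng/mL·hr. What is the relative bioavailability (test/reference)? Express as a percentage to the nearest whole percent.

F_rel = (AUC_test/D_test) / (AUC_ref/D_ref)
      = (112.1/100) / (622.2/200)
      = 1.121 / 3.111 = 0.3603 = 36.03%

F_rel = 36%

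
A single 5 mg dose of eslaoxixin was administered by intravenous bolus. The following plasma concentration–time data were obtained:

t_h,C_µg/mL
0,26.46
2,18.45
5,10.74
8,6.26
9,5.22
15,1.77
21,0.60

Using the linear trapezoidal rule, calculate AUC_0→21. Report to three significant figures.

Trapezoidal AUC_0→21:
  [0→2]: (26.46+18.45)/2 × 2 = 44.91
  [2→5]: (18.45+10.74)/2 × 3 = 43.785
  [5→8]: (10.74+6.26)/2 × 3 = 25.5
  [8→9]: (6.26+5.22)/2 × 1 = 5.74
  [9→15]: (5.22+1.77)/2 × 6 = 20.97
  [15→21]: (1.77+0.60)/2 × 6 = 7.11
  Sum = 148.015 µg/mL·h

AUC = 148 µg/mL·h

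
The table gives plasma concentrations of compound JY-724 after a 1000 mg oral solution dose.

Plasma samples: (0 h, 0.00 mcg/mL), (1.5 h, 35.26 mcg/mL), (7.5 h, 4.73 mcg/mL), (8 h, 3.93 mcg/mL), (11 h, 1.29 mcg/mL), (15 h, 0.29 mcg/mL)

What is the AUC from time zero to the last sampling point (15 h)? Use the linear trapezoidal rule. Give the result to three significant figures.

AUC = 160 mcg/mL·h

Trapezoidal AUC_0→15:
  [0→1.5]: (0.00+35.26)/2 × 1.5 = 26.445
  [1.5→7.5]: (35.26+4.73)/2 × 6 = 119.97
  [7.5→8]: (4.73+3.93)/2 × 0.5 = 2.165
  [8→11]: (3.93+1.29)/2 × 3 = 7.83
  [11→15]: (1.29+0.29)/2 × 4 = 3.16
  Sum = 159.57 mcg/mL·h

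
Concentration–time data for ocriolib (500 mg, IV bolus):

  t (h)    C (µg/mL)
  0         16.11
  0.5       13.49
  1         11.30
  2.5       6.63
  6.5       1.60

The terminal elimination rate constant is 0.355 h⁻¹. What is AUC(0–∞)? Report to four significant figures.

AUC = 48.01 µg/mL·h

Trapezoidal AUC_0→6.5:
  [0→0.5]: (16.11+13.49)/2 × 0.5 = 7.4
  [0.5→1]: (13.49+11.30)/2 × 0.5 = 6.1975
  [1→2.5]: (11.30+6.63)/2 × 1.5 = 13.4475
  [2.5→6.5]: (6.63+1.60)/2 × 4 = 16.46
  Sum = 43.505 µg/mL·h
Extrapolated tail: C_last / k_e = 1.60 / 0.355 = 4.507
AUC_0→∞ = 43.505 + 4.507 = 48.012 µg/mL·h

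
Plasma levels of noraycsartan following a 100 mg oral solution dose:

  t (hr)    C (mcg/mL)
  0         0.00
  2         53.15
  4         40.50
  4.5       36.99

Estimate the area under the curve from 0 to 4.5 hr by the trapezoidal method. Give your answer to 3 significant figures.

AUC = 166 mcg/mL·hr

Trapezoidal AUC_0→4.5:
  [0→2]: (0.00+53.15)/2 × 2 = 53.15
  [2→4]: (53.15+40.50)/2 × 2 = 93.65
  [4→4.5]: (40.50+36.99)/2 × 0.5 = 19.3725
  Sum = 166.1725 mcg/mL·hr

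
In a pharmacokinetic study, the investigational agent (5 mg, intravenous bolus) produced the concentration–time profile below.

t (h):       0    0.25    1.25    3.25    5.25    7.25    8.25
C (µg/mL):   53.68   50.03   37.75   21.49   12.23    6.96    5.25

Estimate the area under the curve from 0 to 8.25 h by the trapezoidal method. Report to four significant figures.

AUC = 175.1 µg/mL·h

Trapezoidal AUC_0→8.25:
  [0→0.25]: (53.68+50.03)/2 × 0.25 = 12.96375
  [0.25→1.25]: (50.03+37.75)/2 × 1 = 43.89
  [1.25→3.25]: (37.75+21.49)/2 × 2 = 59.24
  [3.25→5.25]: (21.49+12.23)/2 × 2 = 33.72
  [5.25→7.25]: (12.23+6.96)/2 × 2 = 19.19
  [7.25→8.25]: (6.96+5.25)/2 × 1 = 6.105
  Sum = 175.10875 µg/mL·h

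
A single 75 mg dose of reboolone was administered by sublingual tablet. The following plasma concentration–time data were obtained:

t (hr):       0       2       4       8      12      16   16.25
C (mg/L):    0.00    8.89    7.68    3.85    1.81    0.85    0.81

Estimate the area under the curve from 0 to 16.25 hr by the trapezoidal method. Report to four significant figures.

Trapezoidal AUC_0→16.25:
  [0→2]: (0.00+8.89)/2 × 2 = 8.89
  [2→4]: (8.89+7.68)/2 × 2 = 16.57
  [4→8]: (7.68+3.85)/2 × 4 = 23.06
  [8→12]: (3.85+1.81)/2 × 4 = 11.32
  [12→16]: (1.81+0.85)/2 × 4 = 5.32
  [16→16.25]: (0.85+0.81)/2 × 0.25 = 0.2075
  Sum = 65.3675 mg/L·hr

AUC = 65.37 mg/L·hr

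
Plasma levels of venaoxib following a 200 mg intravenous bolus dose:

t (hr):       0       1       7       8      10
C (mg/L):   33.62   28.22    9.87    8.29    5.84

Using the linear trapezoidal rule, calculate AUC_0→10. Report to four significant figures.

AUC = 168.4 mg/L·hr

Trapezoidal AUC_0→10:
  [0→1]: (33.62+28.22)/2 × 1 = 30.92
  [1→7]: (28.22+9.87)/2 × 6 = 114.27
  [7→8]: (9.87+8.29)/2 × 1 = 9.08
  [8→10]: (8.29+5.84)/2 × 2 = 14.13
  Sum = 168.4 mg/L·hr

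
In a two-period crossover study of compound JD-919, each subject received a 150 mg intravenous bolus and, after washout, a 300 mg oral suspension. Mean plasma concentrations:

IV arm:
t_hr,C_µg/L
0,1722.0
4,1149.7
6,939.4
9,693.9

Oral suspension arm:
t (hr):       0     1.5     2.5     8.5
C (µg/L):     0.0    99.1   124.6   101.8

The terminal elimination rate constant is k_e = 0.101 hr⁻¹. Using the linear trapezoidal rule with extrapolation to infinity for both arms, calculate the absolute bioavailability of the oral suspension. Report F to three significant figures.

Trapezoidal AUC_0→9 (IV):
  [0→4]: (1722.0+1149.7)/2 × 4 = 5743.4
  [4→6]: (1149.7+939.4)/2 × 2 = 2089.1
  [6→9]: (939.4+693.9)/2 × 3 = 2449.95
  Sum = 10282.45 µg/L·hr
IV tail: 693.9/0.101 = 6870.297; AUC_iv,0→∞ = 10282.45 + 6870.297 = 17152.747 µg/L·hr
Trapezoidal AUC_0→8.5 (oral suspension):
  [0→1.5]: (0.0+99.1)/2 × 1.5 = 74.325
  [1.5→2.5]: (99.1+124.6)/2 × 1 = 111.85
  [2.5→8.5]: (124.6+101.8)/2 × 6 = 679.2
  Sum = 865.375 µg/L·hr
oral suspension tail: 101.8/0.101 = 1007.921; AUC_ev,0→∞ = 865.375 + 1007.921 = 1873.296 µg/L·hr
F = (AUC_ev/D_ev)/(AUC_iv/D_iv) = (1873.296/300)/(17152.747/150) = 6.24432/114.352 = 0.0546

F = 0.0546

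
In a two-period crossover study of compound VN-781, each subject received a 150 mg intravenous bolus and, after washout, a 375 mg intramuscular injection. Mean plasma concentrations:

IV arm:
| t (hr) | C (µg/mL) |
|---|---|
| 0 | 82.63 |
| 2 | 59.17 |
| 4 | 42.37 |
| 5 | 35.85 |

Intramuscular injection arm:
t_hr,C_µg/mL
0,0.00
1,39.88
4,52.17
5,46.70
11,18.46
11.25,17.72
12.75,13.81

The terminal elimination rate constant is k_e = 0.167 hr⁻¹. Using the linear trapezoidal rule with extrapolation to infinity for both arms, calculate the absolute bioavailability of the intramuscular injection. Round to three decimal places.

F = 0.413

Trapezoidal AUC_0→5 (IV):
  [0→2]: (82.63+59.17)/2 × 2 = 141.8
  [2→4]: (59.17+42.37)/2 × 2 = 101.54
  [4→5]: (42.37+35.85)/2 × 1 = 39.11
  Sum = 282.45 µg/mL·hr
IV tail: 35.85/0.167 = 214.671; AUC_iv,0→∞ = 282.45 + 214.671 = 497.121 µg/mL·hr
Trapezoidal AUC_0→12.75 (intramuscular injection):
  [0→1]: (0.00+39.88)/2 × 1 = 19.94
  [1→4]: (39.88+52.17)/2 × 3 = 138.075
  [4→5]: (52.17+46.70)/2 × 1 = 49.435
  [5→11]: (46.70+18.46)/2 × 6 = 195.48
  [11→11.25]: (18.46+17.72)/2 × 0.25 = 4.5225
  [11.25→12.75]: (17.72+13.81)/2 × 1.5 = 23.6475
  Sum = 431.1 µg/mL·hr
intramuscular injection tail: 13.81/0.167 = 82.695; AUC_ev,0→∞ = 431.1 + 82.695 = 513.795 µg/mL·hr
F = (AUC_ev/D_ev)/(AUC_iv/D_iv) = (513.795/375)/(497.121/150) = 1.37012/3.31414 = 0.4134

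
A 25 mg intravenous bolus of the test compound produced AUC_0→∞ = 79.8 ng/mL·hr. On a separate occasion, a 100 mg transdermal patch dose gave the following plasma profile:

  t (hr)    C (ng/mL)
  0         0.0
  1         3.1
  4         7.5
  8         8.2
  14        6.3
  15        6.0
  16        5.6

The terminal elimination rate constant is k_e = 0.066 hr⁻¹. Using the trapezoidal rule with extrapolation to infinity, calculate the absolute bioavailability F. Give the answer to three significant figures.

Trapezoidal AUC_0→16 (transdermal patch):
  [0→1]: (0.0+3.1)/2 × 1 = 1.55
  [1→4]: (3.1+7.5)/2 × 3 = 15.9
  [4→8]: (7.5+8.2)/2 × 4 = 31.4
  [8→14]: (8.2+6.3)/2 × 6 = 43.5
  [14→15]: (6.3+6.0)/2 × 1 = 6.15
  [15→16]: (6.0+5.6)/2 × 1 = 5.8
  Sum = 104.3 ng/mL·hr
Tail: C_last/k_e = 5.6/0.066 = 84.848
AUC_0→∞ (transdermal patch) = 104.3 + 84.848 = 189.148 ng/mL·hr
F = (AUC_ev/D_ev)/(AUC_iv/D_iv) = (189.148/100)/(79.8/25) = 1.89148/3.192 = 0.5926

F = 0.593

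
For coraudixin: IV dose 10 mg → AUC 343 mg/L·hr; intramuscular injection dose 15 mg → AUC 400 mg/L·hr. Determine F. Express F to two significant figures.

F = (AUC_ev / D_ev) / (AUC_iv / D_iv)
  = (400/15) / (343/10)
  = 26.6667 / 34.3 = 0.7775

F = 0.78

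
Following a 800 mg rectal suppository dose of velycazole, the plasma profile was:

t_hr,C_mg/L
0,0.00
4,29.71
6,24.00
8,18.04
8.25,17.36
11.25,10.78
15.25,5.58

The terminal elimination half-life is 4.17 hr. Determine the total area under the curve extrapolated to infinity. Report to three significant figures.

Trapezoidal AUC_0→15.25:
  [0→4]: (0.00+29.71)/2 × 4 = 59.42
  [4→6]: (29.71+24.00)/2 × 2 = 53.71
  [6→8]: (24.00+18.04)/2 × 2 = 42.04
  [8→8.25]: (18.04+17.36)/2 × 0.25 = 4.425
  [8.25→11.25]: (17.36+10.78)/2 × 3 = 42.21
  [11.25→15.25]: (10.78+5.58)/2 × 4 = 32.72
  Sum = 234.525 mg/L·hr
k_e = ln2 / t½ = 0.693147 / 4.17 = 0.1662 hr^-1
Extrapolated tail: C_last / k_e = 5.58 / 0.1662 = 33.574
AUC_0→∞ = 234.525 + 33.574 = 268.099 mg/L·hr

AUC = 268 mg/L·hr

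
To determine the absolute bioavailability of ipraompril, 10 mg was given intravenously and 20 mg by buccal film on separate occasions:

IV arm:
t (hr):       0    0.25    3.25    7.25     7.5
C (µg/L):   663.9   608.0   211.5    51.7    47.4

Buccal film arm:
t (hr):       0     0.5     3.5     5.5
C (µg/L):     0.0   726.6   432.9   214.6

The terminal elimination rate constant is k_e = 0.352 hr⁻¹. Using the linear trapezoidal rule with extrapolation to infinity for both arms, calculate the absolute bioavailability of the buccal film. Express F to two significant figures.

Trapezoidal AUC_0→7.5 (IV):
  [0→0.25]: (663.9+608.0)/2 × 0.25 = 158.9875
  [0.25→3.25]: (608.0+211.5)/2 × 3 = 1229.25
  [3.25→7.25]: (211.5+51.7)/2 × 4 = 526.4
  [7.25→7.5]: (51.7+47.4)/2 × 0.25 = 12.3875
  Sum = 1927.025 µg/L·hr
IV tail: 47.4/0.352 = 134.659; AUC_iv,0→∞ = 1927.025 + 134.659 = 2061.684 µg/L·hr
Trapezoidal AUC_0→5.5 (buccal film):
  [0→0.5]: (0.0+726.6)/2 × 0.5 = 181.65
  [0.5→3.5]: (726.6+432.9)/2 × 3 = 1739.25
  [3.5→5.5]: (432.9+214.6)/2 × 2 = 647.5
  Sum = 2568.4 µg/L·hr
buccal film tail: 214.6/0.352 = 609.659; AUC_ev,0→∞ = 2568.4 + 609.659 = 3178.059 µg/L·hr
F = (AUC_ev/D_ev)/(AUC_iv/D_iv) = (3178.059/20)/(2061.684/10) = 158.90295/206.1684 = 0.7707

F = 0.77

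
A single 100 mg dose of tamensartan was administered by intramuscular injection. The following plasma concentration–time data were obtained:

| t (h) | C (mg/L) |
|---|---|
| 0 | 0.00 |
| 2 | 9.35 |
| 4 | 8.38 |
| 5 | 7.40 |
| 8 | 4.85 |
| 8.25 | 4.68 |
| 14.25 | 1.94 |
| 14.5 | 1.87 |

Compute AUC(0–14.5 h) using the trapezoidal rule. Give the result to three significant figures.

AUC = 74.9 mg/L·h

Trapezoidal AUC_0→14.5:
  [0→2]: (0.00+9.35)/2 × 2 = 9.35
  [2→4]: (9.35+8.38)/2 × 2 = 17.73
  [4→5]: (8.38+7.40)/2 × 1 = 7.89
  [5→8]: (7.40+4.85)/2 × 3 = 18.375
  [8→8.25]: (4.85+4.68)/2 × 0.25 = 1.19125
  [8.25→14.25]: (4.68+1.94)/2 × 6 = 19.86
  [14.25→14.5]: (1.94+1.87)/2 × 0.25 = 0.47625
  Sum = 74.8725 mg/L·h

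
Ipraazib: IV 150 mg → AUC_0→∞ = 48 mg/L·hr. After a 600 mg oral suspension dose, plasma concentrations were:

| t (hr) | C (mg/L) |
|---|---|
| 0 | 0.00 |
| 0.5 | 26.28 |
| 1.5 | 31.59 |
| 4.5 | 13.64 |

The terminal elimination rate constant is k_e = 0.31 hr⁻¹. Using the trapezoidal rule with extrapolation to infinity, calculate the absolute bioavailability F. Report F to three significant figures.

F = 0.767

Trapezoidal AUC_0→4.5 (oral suspension):
  [0→0.5]: (0.00+26.28)/2 × 0.5 = 6.57
  [0.5→1.5]: (26.28+31.59)/2 × 1 = 28.935
  [1.5→4.5]: (31.59+13.64)/2 × 3 = 67.845
  Sum = 103.35 mg/L·hr
Tail: C_last/k_e = 13.64/0.31 = 44.000
AUC_0→∞ (oral suspension) = 103.35 + 44.000 = 147.35 mg/L·hr
F = (AUC_ev/D_ev)/(AUC_iv/D_iv) = (147.35/600)/(48/150) = 0.245583/0.32 = 0.7674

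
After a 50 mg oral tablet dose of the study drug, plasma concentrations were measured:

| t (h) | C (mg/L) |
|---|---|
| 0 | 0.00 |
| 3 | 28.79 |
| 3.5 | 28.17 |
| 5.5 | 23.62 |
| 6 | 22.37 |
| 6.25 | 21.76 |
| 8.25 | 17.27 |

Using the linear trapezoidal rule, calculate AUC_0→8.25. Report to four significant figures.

AUC = 165.3 mg/L·h

Trapezoidal AUC_0→8.25:
  [0→3]: (0.00+28.79)/2 × 3 = 43.185
  [3→3.5]: (28.79+28.17)/2 × 0.5 = 14.24
  [3.5→5.5]: (28.17+23.62)/2 × 2 = 51.79
  [5.5→6]: (23.62+22.37)/2 × 0.5 = 11.4975
  [6→6.25]: (22.37+21.76)/2 × 0.25 = 5.51625
  [6.25→8.25]: (21.76+17.27)/2 × 2 = 39.03
  Sum = 165.25875 mg/L·h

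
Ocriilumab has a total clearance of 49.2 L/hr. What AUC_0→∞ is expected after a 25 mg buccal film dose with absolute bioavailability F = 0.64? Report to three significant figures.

AUC_0→∞ = F × Dose / CL
        = 0.64 × 25 / 49.2 = 0.325203 mg/L·hr

AUC = 0.325 mg/L·hr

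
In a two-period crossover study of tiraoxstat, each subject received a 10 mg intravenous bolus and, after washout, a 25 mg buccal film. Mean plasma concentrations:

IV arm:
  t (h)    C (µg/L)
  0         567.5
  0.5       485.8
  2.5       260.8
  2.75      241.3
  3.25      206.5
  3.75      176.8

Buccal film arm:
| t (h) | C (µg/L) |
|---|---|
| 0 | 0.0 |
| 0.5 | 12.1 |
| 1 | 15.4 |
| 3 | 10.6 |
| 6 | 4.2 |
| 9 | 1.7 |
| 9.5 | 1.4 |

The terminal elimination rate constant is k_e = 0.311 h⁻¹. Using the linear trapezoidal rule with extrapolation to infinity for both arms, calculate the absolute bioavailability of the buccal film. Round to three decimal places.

F = 0.016

Trapezoidal AUC_0→3.75 (IV):
  [0→0.5]: (567.5+485.8)/2 × 0.5 = 263.325
  [0.5→2.5]: (485.8+260.8)/2 × 2 = 746.6
  [2.5→2.75]: (260.8+241.3)/2 × 0.25 = 62.7625
  [2.75→3.25]: (241.3+206.5)/2 × 0.5 = 111.95
  [3.25→3.75]: (206.5+176.8)/2 × 0.5 = 95.825
  Sum = 1280.4625 µg/L·h
IV tail: 176.8/0.311 = 568.489; AUC_iv,0→∞ = 1280.4625 + 568.489 = 1848.9515 µg/L·h
Trapezoidal AUC_0→9.5 (buccal film):
  [0→0.5]: (0.0+12.1)/2 × 0.5 = 3.025
  [0.5→1]: (12.1+15.4)/2 × 0.5 = 6.875
  [1→3]: (15.4+10.6)/2 × 2 = 26.0
  [3→6]: (10.6+4.2)/2 × 3 = 22.2
  [6→9]: (4.2+1.7)/2 × 3 = 8.85
  [9→9.5]: (1.7+1.4)/2 × 0.5 = 0.775
  Sum = 67.725 µg/L·h
buccal film tail: 1.4/0.311 = 4.502; AUC_ev,0→∞ = 67.725 + 4.502 = 72.227 µg/L·h
F = (AUC_ev/D_ev)/(AUC_iv/D_iv) = (72.227/25)/(1848.9515/10) = 2.88908/184.89515 = 0.0156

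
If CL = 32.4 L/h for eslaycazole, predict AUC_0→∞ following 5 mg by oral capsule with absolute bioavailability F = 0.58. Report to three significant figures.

AUC = 0.0895 mg/L·h

AUC_0→∞ = F × Dose / CL
        = 0.58 × 5 / 32.4 = 0.0895062 mg/L·h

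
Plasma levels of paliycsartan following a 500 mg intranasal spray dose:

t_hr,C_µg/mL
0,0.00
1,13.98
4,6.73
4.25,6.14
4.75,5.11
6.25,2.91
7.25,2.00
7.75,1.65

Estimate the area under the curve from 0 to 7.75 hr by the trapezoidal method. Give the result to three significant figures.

Trapezoidal AUC_0→7.75:
  [0→1]: (0.00+13.98)/2 × 1 = 6.99
  [1→4]: (13.98+6.73)/2 × 3 = 31.065
  [4→4.25]: (6.73+6.14)/2 × 0.25 = 1.60875
  [4.25→4.75]: (6.14+5.11)/2 × 0.5 = 2.8125
  [4.75→6.25]: (5.11+2.91)/2 × 1.5 = 6.015
  [6.25→7.25]: (2.91+2.00)/2 × 1 = 2.455
  [7.25→7.75]: (2.00+1.65)/2 × 0.5 = 0.9125
  Sum = 51.85875 µg/mL·hr

AUC = 51.9 µg/mL·hr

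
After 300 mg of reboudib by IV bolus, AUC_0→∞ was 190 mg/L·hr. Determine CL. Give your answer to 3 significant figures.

CL = Dose_iv / AUC_0→∞
   = 300 / 190 = 1.57895 L/hr

CL = 1.58 L/hr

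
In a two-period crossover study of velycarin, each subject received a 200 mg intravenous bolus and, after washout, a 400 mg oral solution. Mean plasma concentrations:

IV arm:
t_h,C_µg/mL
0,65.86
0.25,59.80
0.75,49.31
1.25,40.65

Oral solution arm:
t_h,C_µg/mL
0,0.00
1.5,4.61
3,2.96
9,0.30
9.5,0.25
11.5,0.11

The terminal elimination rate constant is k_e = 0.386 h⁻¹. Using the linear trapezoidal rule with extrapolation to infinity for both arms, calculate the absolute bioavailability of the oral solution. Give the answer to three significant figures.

Trapezoidal AUC_0→1.25 (IV):
  [0→0.25]: (65.86+59.80)/2 × 0.25 = 15.7075
  [0.25→0.75]: (59.80+49.31)/2 × 0.5 = 27.2775
  [0.75→1.25]: (49.31+40.65)/2 × 0.5 = 22.49
  Sum = 65.475 µg/mL·h
IV tail: 40.65/0.386 = 105.311; AUC_iv,0→∞ = 65.475 + 105.311 = 170.786 µg/mL·h
Trapezoidal AUC_0→11.5 (oral solution):
  [0→1.5]: (0.00+4.61)/2 × 1.5 = 3.4575
  [1.5→3]: (4.61+2.96)/2 × 1.5 = 5.6775
  [3→9]: (2.96+0.30)/2 × 6 = 9.78
  [9→9.5]: (0.30+0.25)/2 × 0.5 = 0.1375
  [9.5→11.5]: (0.25+0.11)/2 × 2 = 0.36
  Sum = 19.4125 µg/mL·h
oral solution tail: 0.11/0.386 = 0.285; AUC_ev,0→∞ = 19.4125 + 0.285 = 19.6975 µg/mL·h
F = (AUC_ev/D_ev)/(AUC_iv/D_iv) = (19.6975/400)/(170.786/200) = 0.04924375/0.85393 = 0.0577

F = 0.0577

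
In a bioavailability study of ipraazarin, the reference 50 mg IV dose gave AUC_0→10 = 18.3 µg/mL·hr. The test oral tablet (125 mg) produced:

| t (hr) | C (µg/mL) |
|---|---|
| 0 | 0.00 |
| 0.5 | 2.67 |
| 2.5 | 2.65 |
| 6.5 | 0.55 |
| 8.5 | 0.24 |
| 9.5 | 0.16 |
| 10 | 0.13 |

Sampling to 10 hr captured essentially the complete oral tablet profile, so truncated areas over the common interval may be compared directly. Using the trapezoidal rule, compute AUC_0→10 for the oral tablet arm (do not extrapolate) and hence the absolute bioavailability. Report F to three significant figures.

Trapezoidal AUC_0→10 (oral tablet):
  [0→0.5]: (0.00+2.67)/2 × 0.5 = 0.6675
  [0.5→2.5]: (2.67+2.65)/2 × 2 = 5.32
  [2.5→6.5]: (2.65+0.55)/2 × 4 = 6.4
  [6.5→8.5]: (0.55+0.24)/2 × 2 = 0.79
  [8.5→9.5]: (0.24+0.16)/2 × 1 = 0.2
  [9.5→10]: (0.16+0.13)/2 × 0.5 = 0.0725
  Sum = 13.45 µg/mL·hr
F = (AUC_ev/D_ev)/(AUC_iv/D_iv) = (13.45/125)/(18.3/50) = 0.1076/0.366 = 0.2940

F = 0.294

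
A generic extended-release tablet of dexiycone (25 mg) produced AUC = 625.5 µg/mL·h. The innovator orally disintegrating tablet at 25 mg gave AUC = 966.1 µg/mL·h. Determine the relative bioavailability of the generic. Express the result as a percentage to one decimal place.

F_rel = 64.7%

F_rel = (AUC_test/D_test) / (AUC_ref/D_ref)
      = (625.5/25) / (966.1/25)
      = 25.02 / 38.644 = 0.6474 = 64.74%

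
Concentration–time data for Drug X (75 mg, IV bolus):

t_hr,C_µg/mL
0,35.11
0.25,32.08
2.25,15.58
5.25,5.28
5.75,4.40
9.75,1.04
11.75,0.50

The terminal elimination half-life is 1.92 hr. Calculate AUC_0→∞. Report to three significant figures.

Trapezoidal AUC_0→11.75:
  [0→0.25]: (35.11+32.08)/2 × 0.25 = 8.39875
  [0.25→2.25]: (32.08+15.58)/2 × 2 = 47.66
  [2.25→5.25]: (15.58+5.28)/2 × 3 = 31.29
  [5.25→5.75]: (5.28+4.40)/2 × 0.5 = 2.42
  [5.75→9.75]: (4.40+1.04)/2 × 4 = 10.88
  [9.75→11.75]: (1.04+0.50)/2 × 2 = 1.54
  Sum = 102.18875 µg/mL·hr
k_e = ln2 / t½ = 0.693147 / 1.92 = 0.3610 hr^-1
Extrapolated tail: C_last / k_e = 0.50 / 0.361 = 1.385
AUC_0→∞ = 102.18875 + 1.385 = 103.57375 µg/mL·hr

AUC = 104 µg/mL·hr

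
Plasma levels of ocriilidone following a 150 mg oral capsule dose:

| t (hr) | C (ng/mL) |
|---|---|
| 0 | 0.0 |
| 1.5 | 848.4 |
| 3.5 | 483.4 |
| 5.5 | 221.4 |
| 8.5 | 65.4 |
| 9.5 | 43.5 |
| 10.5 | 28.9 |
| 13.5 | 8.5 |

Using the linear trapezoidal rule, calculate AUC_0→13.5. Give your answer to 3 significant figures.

AUC = 3250 ng/mL·hr

Trapezoidal AUC_0→13.5:
  [0→1.5]: (0.0+848.4)/2 × 1.5 = 636.3
  [1.5→3.5]: (848.4+483.4)/2 × 2 = 1331.8
  [3.5→5.5]: (483.4+221.4)/2 × 2 = 704.8
  [5.5→8.5]: (221.4+65.4)/2 × 3 = 430.2
  [8.5→9.5]: (65.4+43.5)/2 × 1 = 54.45
  [9.5→10.5]: (43.5+28.9)/2 × 1 = 36.2
  [10.5→13.5]: (28.9+8.5)/2 × 3 = 56.1
  Sum = 3249.85 ng/mL·hr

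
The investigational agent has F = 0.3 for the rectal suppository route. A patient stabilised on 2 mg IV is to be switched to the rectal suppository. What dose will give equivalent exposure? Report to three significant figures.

D_rectal = 6.67 mg

For equal systemic exposure: F × D_ev = D_iv
D_ev = D_iv / F = 2 / 0.3 = 6.66667 mg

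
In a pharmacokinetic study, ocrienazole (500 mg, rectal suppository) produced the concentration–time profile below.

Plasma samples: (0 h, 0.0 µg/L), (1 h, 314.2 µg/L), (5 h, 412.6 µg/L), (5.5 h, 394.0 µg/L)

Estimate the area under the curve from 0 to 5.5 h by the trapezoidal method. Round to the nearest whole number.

Trapezoidal AUC_0→5.5:
  [0→1]: (0.0+314.2)/2 × 1 = 157.1
  [1→5]: (314.2+412.6)/2 × 4 = 1453.6
  [5→5.5]: (412.6+394.0)/2 × 0.5 = 201.65
  Sum = 1812.35 µg/L·h

AUC = 1812 µg/L·h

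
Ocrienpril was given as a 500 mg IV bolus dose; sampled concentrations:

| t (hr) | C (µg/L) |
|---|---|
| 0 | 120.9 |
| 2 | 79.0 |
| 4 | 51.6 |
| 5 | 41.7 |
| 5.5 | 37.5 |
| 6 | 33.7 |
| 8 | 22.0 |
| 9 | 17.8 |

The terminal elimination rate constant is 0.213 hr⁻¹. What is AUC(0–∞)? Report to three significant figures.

Trapezoidal AUC_0→9:
  [0→2]: (120.9+79.0)/2 × 2 = 199.9
  [2→4]: (79.0+51.6)/2 × 2 = 130.6
  [4→5]: (51.6+41.7)/2 × 1 = 46.65
  [5→5.5]: (41.7+37.5)/2 × 0.5 = 19.8
  [5.5→6]: (37.5+33.7)/2 × 0.5 = 17.8
  [6→8]: (33.7+22.0)/2 × 2 = 55.7
  [8→9]: (22.0+17.8)/2 × 1 = 19.9
  Sum = 490.35 µg/L·hr
Extrapolated tail: C_last / k_e = 17.8 / 0.213 = 83.568
AUC_0→∞ = 490.35 + 83.568 = 573.918 µg/L·hr

AUC = 574 µg/L·hr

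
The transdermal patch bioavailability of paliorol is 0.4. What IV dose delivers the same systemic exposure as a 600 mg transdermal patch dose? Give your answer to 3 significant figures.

Systemic exposure from an extravascular dose = F × D_ev, so the equivalent IV dose is F × D_ev.
D_iv = F × D_ev = 0.4 × 600 = 240 mg

D_iv = 240 mg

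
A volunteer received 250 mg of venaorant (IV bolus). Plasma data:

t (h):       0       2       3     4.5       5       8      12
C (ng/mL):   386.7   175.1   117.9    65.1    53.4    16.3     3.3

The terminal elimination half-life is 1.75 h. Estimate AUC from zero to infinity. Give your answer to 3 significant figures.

Trapezoidal AUC_0→12:
  [0→2]: (386.7+175.1)/2 × 2 = 561.8
  [2→3]: (175.1+117.9)/2 × 1 = 146.5
  [3→4.5]: (117.9+65.1)/2 × 1.5 = 137.25
  [4.5→5]: (65.1+53.4)/2 × 0.5 = 29.625
  [5→8]: (53.4+16.3)/2 × 3 = 104.55
  [8→12]: (16.3+3.3)/2 × 4 = 39.2
  Sum = 1018.925 ng/mL·h
k_e = ln2 / t½ = 0.693147 / 1.75 = 0.3961 h^-1
Extrapolated tail: C_last / k_e = 3.3 / 0.3961 = 8.331
AUC_0→∞ = 1018.925 + 8.331 = 1027.256 ng/mL·h

AUC = 1030 ng/mL·h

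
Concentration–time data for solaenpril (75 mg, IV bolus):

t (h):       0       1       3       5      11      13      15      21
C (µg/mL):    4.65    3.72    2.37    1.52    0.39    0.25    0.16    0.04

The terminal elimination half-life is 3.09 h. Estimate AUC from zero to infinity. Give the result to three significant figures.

AUC = 21.7 µg/mL·h

Trapezoidal AUC_0→21:
  [0→1]: (4.65+3.72)/2 × 1 = 4.185
  [1→3]: (3.72+2.37)/2 × 2 = 6.09
  [3→5]: (2.37+1.52)/2 × 2 = 3.89
  [5→11]: (1.52+0.39)/2 × 6 = 5.73
  [11→13]: (0.39+0.25)/2 × 2 = 0.64
  [13→15]: (0.25+0.16)/2 × 2 = 0.41
  [15→21]: (0.16+0.04)/2 × 6 = 0.6
  Sum = 21.545 µg/mL·h
k_e = ln2 / t½ = 0.693147 / 3.09 = 0.2243 h^-1
Extrapolated tail: C_last / k_e = 0.04 / 0.2243 = 0.178
AUC_0→∞ = 21.545 + 0.178 = 21.723 µg/mL·h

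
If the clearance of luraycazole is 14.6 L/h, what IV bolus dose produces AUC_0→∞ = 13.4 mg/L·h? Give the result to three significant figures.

Dose = 196 mg

Dose_iv = CL × AUC_0→∞
     = 14.6 × 13.4 = 195.64 mg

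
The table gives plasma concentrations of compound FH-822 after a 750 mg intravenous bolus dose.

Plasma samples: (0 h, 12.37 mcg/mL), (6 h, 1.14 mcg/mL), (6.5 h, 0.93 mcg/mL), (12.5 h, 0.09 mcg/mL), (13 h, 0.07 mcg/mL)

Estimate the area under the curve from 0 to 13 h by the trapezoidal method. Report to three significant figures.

Trapezoidal AUC_0→13:
  [0→6]: (12.37+1.14)/2 × 6 = 40.53
  [6→6.5]: (1.14+0.93)/2 × 0.5 = 0.5175
  [6.5→12.5]: (0.93+0.09)/2 × 6 = 3.06
  [12.5→13]: (0.09+0.07)/2 × 0.5 = 0.04
  Sum = 44.1475 mcg/mL·h

AUC = 44.1 mcg/mL·h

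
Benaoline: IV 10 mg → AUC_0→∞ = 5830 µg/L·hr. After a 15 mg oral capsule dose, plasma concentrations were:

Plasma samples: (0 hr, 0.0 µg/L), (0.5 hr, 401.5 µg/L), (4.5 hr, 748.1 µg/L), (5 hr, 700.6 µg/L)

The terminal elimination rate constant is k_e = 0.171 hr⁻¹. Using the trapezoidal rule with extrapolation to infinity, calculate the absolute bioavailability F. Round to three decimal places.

Trapezoidal AUC_0→5 (oral capsule):
  [0→0.5]: (0.0+401.5)/2 × 0.5 = 100.375
  [0.5→4.5]: (401.5+748.1)/2 × 4 = 2299.2
  [4.5→5]: (748.1+700.6)/2 × 0.5 = 362.175
  Sum = 2761.75 µg/L·hr
Tail: C_last/k_e = 700.6/0.171 = 4097.076
AUC_0→∞ (oral capsule) = 2761.75 + 4097.076 = 6858.826 µg/L·hr
F = (AUC_ev/D_ev)/(AUC_iv/D_iv) = (6858.826/15)/(5830/10) = 457.255/583 = 0.7843

F = 0.784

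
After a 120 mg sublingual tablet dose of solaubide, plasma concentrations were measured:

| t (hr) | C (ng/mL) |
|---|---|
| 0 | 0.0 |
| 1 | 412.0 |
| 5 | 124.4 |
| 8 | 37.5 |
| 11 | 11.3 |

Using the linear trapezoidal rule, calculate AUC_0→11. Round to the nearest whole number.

AUC = 1595 ng/mL·hr

Trapezoidal AUC_0→11:
  [0→1]: (0.0+412.0)/2 × 1 = 206.0
  [1→5]: (412.0+124.4)/2 × 4 = 1072.8
  [5→8]: (124.4+37.5)/2 × 3 = 242.85
  [8→11]: (37.5+11.3)/2 × 3 = 73.2
  Sum = 1594.85 ng/mL·hr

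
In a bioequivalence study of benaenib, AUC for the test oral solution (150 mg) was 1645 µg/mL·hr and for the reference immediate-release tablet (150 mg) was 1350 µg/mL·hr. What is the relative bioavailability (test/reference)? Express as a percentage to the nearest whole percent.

F_rel = 122%

F_rel = (AUC_test/D_test) / (AUC_ref/D_ref)
      = (1645/150) / (1350/150)
      = 10.9667 / 9 = 1.2185 = 121.85%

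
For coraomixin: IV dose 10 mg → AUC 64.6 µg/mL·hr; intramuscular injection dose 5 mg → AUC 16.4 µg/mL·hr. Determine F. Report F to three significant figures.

F = 0.508

F = (AUC_ev / D_ev) / (AUC_iv / D_iv)
  = (16.4/5) / (64.6/10)
  = 3.28 / 6.46 = 0.5077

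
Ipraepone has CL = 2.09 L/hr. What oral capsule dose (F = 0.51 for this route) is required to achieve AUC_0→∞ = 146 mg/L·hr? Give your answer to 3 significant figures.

Dose = CL × AUC_0→∞ / F
     = 2.09 × 146 / 0.51 = 598.314 mg

Dose = 598 mg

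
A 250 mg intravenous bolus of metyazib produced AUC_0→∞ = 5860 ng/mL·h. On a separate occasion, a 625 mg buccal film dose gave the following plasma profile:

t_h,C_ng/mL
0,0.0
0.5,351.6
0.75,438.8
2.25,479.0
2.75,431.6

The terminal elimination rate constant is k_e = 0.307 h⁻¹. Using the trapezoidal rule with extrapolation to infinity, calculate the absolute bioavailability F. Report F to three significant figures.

Trapezoidal AUC_0→2.75 (buccal film):
  [0→0.5]: (0.0+351.6)/2 × 0.5 = 87.9
  [0.5→0.75]: (351.6+438.8)/2 × 0.25 = 98.8
  [0.75→2.25]: (438.8+479.0)/2 × 1.5 = 688.35
  [2.25→2.75]: (479.0+431.6)/2 × 0.5 = 227.65
  Sum = 1102.7 ng/mL·h
Tail: C_last/k_e = 431.6/0.307 = 1405.863
AUC_0→∞ (buccal film) = 1102.7 + 1405.863 = 2508.563 ng/mL·h
F = (AUC_ev/D_ev)/(AUC_iv/D_iv) = (2508.563/625)/(5860/250) = 4.0137008/23.44 = 0.1712

F = 0.171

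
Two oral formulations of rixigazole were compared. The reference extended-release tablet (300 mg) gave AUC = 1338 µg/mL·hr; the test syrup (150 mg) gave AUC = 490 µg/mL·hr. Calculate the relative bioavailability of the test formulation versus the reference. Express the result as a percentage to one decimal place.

F_rel = 73.2%

F_rel = (AUC_test/D_test) / (AUC_ref/D_ref)
      = (490/150) / (1338/300)
      = 3.26667 / 4.46 = 0.7324 = 73.24%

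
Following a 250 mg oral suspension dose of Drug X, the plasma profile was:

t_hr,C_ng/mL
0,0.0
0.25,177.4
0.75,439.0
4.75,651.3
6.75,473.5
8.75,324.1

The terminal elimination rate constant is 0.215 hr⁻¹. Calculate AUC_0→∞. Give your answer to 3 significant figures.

AUC = 5790 ng/mL·hr

Trapezoidal AUC_0→8.75:
  [0→0.25]: (0.0+177.4)/2 × 0.25 = 22.175
  [0.25→0.75]: (177.4+439.0)/2 × 0.5 = 154.1
  [0.75→4.75]: (439.0+651.3)/2 × 4 = 2180.6
  [4.75→6.75]: (651.3+473.5)/2 × 2 = 1124.8
  [6.75→8.75]: (473.5+324.1)/2 × 2 = 797.6
  Sum = 4279.275 ng/mL·hr
Extrapolated tail: C_last / k_e = 324.1 / 0.215 = 1507.442
AUC_0→∞ = 4279.275 + 1507.442 = 5786.717 ng/mL·hr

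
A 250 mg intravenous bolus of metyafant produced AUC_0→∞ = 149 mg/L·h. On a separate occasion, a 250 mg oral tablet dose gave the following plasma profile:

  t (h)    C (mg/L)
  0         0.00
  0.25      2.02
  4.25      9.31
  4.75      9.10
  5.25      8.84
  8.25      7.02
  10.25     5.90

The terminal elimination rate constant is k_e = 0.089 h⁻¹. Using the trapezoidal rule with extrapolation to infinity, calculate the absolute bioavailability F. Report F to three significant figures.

F = 0.906

Trapezoidal AUC_0→10.25 (oral tablet):
  [0→0.25]: (0.00+2.02)/2 × 0.25 = 0.2525
  [0.25→4.25]: (2.02+9.31)/2 × 4 = 22.66
  [4.25→4.75]: (9.31+9.10)/2 × 0.5 = 4.6025
  [4.75→5.25]: (9.10+8.84)/2 × 0.5 = 4.485
  [5.25→8.25]: (8.84+7.02)/2 × 3 = 23.79
  [8.25→10.25]: (7.02+5.90)/2 × 2 = 12.92
  Sum = 68.71 mg/L·h
Tail: C_last/k_e = 5.90/0.089 = 66.292
AUC_0→∞ (oral tablet) = 68.71 + 66.292 = 135.002 mg/L·h
F = (AUC_ev/D_ev)/(AUC_iv/D_iv) = (135.002/250)/(149/250) = 0.540008/0.596 = 0.9061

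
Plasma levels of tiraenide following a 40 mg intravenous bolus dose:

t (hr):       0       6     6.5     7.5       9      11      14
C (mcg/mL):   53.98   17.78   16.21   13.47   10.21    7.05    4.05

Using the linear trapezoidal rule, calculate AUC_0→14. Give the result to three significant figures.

AUC = 290 mcg/mL·hr

Trapezoidal AUC_0→14:
  [0→6]: (53.98+17.78)/2 × 6 = 215.28
  [6→6.5]: (17.78+16.21)/2 × 0.5 = 8.4975
  [6.5→7.5]: (16.21+13.47)/2 × 1 = 14.84
  [7.5→9]: (13.47+10.21)/2 × 1.5 = 17.76
  [9→11]: (10.21+7.05)/2 × 2 = 17.26
  [11→14]: (7.05+4.05)/2 × 3 = 16.65
  Sum = 290.2875 mcg/mL·hr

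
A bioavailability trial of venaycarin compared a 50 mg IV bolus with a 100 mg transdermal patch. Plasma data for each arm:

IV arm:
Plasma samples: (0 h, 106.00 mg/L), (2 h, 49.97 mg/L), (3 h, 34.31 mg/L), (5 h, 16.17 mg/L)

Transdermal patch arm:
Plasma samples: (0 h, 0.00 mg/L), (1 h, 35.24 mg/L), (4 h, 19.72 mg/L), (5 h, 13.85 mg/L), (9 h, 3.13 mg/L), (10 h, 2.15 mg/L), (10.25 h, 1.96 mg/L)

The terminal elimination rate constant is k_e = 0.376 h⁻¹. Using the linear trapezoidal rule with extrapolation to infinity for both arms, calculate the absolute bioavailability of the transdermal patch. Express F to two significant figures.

Trapezoidal AUC_0→5 (IV):
  [0→2]: (106.00+49.97)/2 × 2 = 155.97
  [2→3]: (49.97+34.31)/2 × 1 = 42.14
  [3→5]: (34.31+16.17)/2 × 2 = 50.48
  Sum = 248.59 mg/L·h
IV tail: 16.17/0.376 = 43.005; AUC_iv,0→∞ = 248.59 + 43.005 = 291.595 mg/L·h
Trapezoidal AUC_0→10.25 (transdermal patch):
  [0→1]: (0.00+35.24)/2 × 1 = 17.62
  [1→4]: (35.24+19.72)/2 × 3 = 82.44
  [4→5]: (19.72+13.85)/2 × 1 = 16.785
  [5→9]: (13.85+3.13)/2 × 4 = 33.96
  [9→10]: (3.13+2.15)/2 × 1 = 2.64
  [10→10.25]: (2.15+1.96)/2 × 0.25 = 0.51375
  Sum = 153.95875 mg/L·h
transdermal patch tail: 1.96/0.376 = 5.213; AUC_ev,0→∞ = 153.95875 + 5.213 = 159.17175 mg/L·h
F = (AUC_ev/D_ev)/(AUC_iv/D_iv) = (159.17175/100)/(291.595/50) = 1.5917175/5.8319 = 0.2729

F = 0.27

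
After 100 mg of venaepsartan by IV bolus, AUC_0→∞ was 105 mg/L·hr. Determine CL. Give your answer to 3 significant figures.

CL = Dose_iv / AUC_0→∞
   = 100 / 105 = 0.952381 L/hr

CL = 0.952 L/hr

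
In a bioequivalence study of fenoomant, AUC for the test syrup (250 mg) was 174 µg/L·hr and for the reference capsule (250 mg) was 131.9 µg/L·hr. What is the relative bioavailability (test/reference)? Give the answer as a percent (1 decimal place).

F_rel = 131.9%

F_rel = (AUC_test/D_test) / (AUC_ref/D_ref)
      = (174/250) / (131.9/250)
      = 0.696 / 0.5276 = 1.3192 = 131.92%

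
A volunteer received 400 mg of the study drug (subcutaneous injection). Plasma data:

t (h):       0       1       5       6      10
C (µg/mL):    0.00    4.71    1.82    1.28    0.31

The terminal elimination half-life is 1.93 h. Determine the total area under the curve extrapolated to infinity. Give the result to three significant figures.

Trapezoidal AUC_0→10:
  [0→1]: (0.00+4.71)/2 × 1 = 2.355
  [1→5]: (4.71+1.82)/2 × 4 = 13.06
  [5→6]: (1.82+1.28)/2 × 1 = 1.55
  [6→10]: (1.28+0.31)/2 × 4 = 3.18
  Sum = 20.145 µg/mL·h
k_e = ln2 / t½ = 0.693147 / 1.93 = 0.3591 h^-1
Extrapolated tail: C_last / k_e = 0.31 / 0.3591 = 0.863
AUC_0→∞ = 20.145 + 0.863 = 21.008 µg/mL·h

AUC = 21.0 µg/mL·h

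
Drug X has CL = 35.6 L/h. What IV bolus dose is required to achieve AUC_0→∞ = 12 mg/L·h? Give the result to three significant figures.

Dose = 427 mg

Dose_iv = CL × AUC_0→∞
     = 35.6 × 12 = 427.2 mg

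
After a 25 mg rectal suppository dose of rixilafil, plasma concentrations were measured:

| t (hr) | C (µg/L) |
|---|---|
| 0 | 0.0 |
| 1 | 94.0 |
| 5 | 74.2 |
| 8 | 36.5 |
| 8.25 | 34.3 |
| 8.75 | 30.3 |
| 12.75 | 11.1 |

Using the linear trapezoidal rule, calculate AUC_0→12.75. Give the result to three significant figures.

AUC = 657 µg/L·hr

Trapezoidal AUC_0→12.75:
  [0→1]: (0.0+94.0)/2 × 1 = 47.0
  [1→5]: (94.0+74.2)/2 × 4 = 336.4
  [5→8]: (74.2+36.5)/2 × 3 = 166.05
  [8→8.25]: (36.5+34.3)/2 × 0.25 = 8.85
  [8.25→8.75]: (34.3+30.3)/2 × 0.5 = 16.15
  [8.75→12.75]: (30.3+11.1)/2 × 4 = 82.8
  Sum = 657.25 µg/L·hr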